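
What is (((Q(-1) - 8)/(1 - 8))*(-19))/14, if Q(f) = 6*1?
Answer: -19/49 ≈ -0.38775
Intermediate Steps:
Q(f) = 6
(((Q(-1) - 8)/(1 - 8))*(-19))/14 = (((6 - 8)/(1 - 8))*(-19))/14 = (-2/(-7)*(-19))*(1/14) = (-2*(-1/7)*(-19))*(1/14) = ((2/7)*(-19))*(1/14) = -38/7*1/14 = -19/49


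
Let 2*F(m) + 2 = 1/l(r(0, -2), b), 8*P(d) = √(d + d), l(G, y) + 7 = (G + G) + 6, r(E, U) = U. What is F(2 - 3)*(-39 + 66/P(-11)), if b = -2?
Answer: 429/10 + 132*I*√22/5 ≈ 42.9 + 123.83*I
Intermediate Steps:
l(G, y) = -1 + 2*G (l(G, y) = -7 + ((G + G) + 6) = -7 + (2*G + 6) = -7 + (6 + 2*G) = -1 + 2*G)
P(d) = √2*√d/8 (P(d) = √(d + d)/8 = √(2*d)/8 = (√2*√d)/8 = √2*√d/8)
F(m) = -11/10 (F(m) = -1 + 1/(2*(-1 + 2*(-2))) = -1 + 1/(2*(-1 - 4)) = -1 + (½)/(-5) = -1 + (½)*(-⅕) = -1 - ⅒ = -11/10)
F(2 - 3)*(-39 + 66/P(-11)) = -11*(-39 + 66/((√2*√(-11)/8)))/10 = -11*(-39 + 66/((√2*(I*√11)/8)))/10 = -11*(-39 + 66/((I*√22/8)))/10 = -11*(-39 + 66*(-4*I*√22/11))/10 = -11*(-39 - 24*I*√22)/10 = 429/10 + 132*I*√22/5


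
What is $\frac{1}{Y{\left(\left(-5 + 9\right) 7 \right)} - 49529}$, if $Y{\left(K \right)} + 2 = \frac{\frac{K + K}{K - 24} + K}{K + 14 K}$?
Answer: $- \frac{10}{495309} \approx -2.0189 \cdot 10^{-5}$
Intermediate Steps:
$Y{\left(K \right)} = -2 + \frac{K + \frac{2 K}{-24 + K}}{15 K}$ ($Y{\left(K \right)} = -2 + \frac{\frac{K + K}{K - 24} + K}{K + 14 K} = -2 + \frac{\frac{2 K}{-24 + K} + K}{15 K} = -2 + \left(\frac{2 K}{-24 + K} + K\right) \frac{1}{15 K} = -2 + \left(K + \frac{2 K}{-24 + K}\right) \frac{1}{15 K} = -2 + \frac{K + \frac{2 K}{-24 + K}}{15 K}$)
$\frac{1}{Y{\left(\left(-5 + 9\right) 7 \right)} - 49529} = \frac{1}{\frac{698 - 29 \left(-5 + 9\right) 7}{15 \left(-24 + \left(-5 + 9\right) 7\right)} - 49529} = \frac{1}{\frac{698 - 29 \cdot 4 \cdot 7}{15 \left(-24 + 4 \cdot 7\right)} - 49529} = \frac{1}{\frac{698 - 812}{15 \left(-24 + 28\right)} - 49529} = \frac{1}{\frac{698 - 812}{15 \cdot 4} - 49529} = \frac{1}{\frac{1}{15} \cdot \frac{1}{4} \left(-114\right) - 49529} = \frac{1}{- \frac{19}{10} - 49529} = \frac{1}{- \frac{495309}{10}} = - \frac{10}{495309}$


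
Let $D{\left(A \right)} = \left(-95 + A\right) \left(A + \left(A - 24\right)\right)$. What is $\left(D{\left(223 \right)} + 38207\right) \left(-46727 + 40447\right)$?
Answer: $-579160440$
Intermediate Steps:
$D{\left(A \right)} = \left(-95 + A\right) \left(-24 + 2 A\right)$ ($D{\left(A \right)} = \left(-95 + A\right) \left(A + \left(-24 + A\right)\right) = \left(-95 + A\right) \left(-24 + 2 A\right)$)
$\left(D{\left(223 \right)} + 38207\right) \left(-46727 + 40447\right) = \left(\left(2280 - 47722 + 2 \cdot 223^{2}\right) + 38207\right) \left(-46727 + 40447\right) = \left(\left(2280 - 47722 + 2 \cdot 49729\right) + 38207\right) \left(-6280\right) = \left(\left(2280 - 47722 + 99458\right) + 38207\right) \left(-6280\right) = \left(54016 + 38207\right) \left(-6280\right) = 92223 \left(-6280\right) = -579160440$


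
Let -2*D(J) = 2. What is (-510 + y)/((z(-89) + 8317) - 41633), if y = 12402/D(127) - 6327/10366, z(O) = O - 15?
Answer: 44617373/115477240 ≈ 0.38637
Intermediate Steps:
D(J) = -1 (D(J) = -1/2*2 = -1)
z(O) = -15 + O
y = -128565459/10366 (y = 12402/(-1) - 6327/10366 = 12402*(-1) - 6327*1/10366 = -12402 - 6327/10366 = -128565459/10366 ≈ -12403.)
(-510 + y)/((z(-89) + 8317) - 41633) = (-510 - 128565459/10366)/(((-15 - 89) + 8317) - 41633) = -133852119/(10366*((-104 + 8317) - 41633)) = -133852119/(10366*(8213 - 41633)) = -133852119/10366/(-33420) = -133852119/10366*(-1/33420) = 44617373/115477240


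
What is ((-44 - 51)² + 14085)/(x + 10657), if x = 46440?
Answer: 23110/57097 ≈ 0.40475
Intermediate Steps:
((-44 - 51)² + 14085)/(x + 10657) = ((-44 - 51)² + 14085)/(46440 + 10657) = ((-95)² + 14085)/57097 = (9025 + 14085)*(1/57097) = 23110*(1/57097) = 23110/57097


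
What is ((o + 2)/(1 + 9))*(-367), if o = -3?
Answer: 367/10 ≈ 36.700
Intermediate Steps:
((o + 2)/(1 + 9))*(-367) = ((-3 + 2)/(1 + 9))*(-367) = -1/10*(-367) = -1*⅒*(-367) = -⅒*(-367) = 367/10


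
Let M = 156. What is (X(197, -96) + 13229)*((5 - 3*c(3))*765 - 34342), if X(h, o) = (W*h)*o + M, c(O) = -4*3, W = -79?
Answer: -4487628041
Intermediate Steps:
c(O) = -12
X(h, o) = 156 - 79*h*o (X(h, o) = (-79*h)*o + 156 = -79*h*o + 156 = 156 - 79*h*o)
(X(197, -96) + 13229)*((5 - 3*c(3))*765 - 34342) = ((156 - 79*197*(-96)) + 13229)*((5 - 3*(-12))*765 - 34342) = ((156 + 1494048) + 13229)*((5 + 36)*765 - 34342) = (1494204 + 13229)*(41*765 - 34342) = 1507433*(31365 - 34342) = 1507433*(-2977) = -4487628041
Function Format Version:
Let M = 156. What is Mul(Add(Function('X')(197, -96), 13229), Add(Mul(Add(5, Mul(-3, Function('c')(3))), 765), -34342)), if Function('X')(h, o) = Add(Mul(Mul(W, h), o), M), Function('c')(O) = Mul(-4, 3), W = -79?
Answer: -4487628041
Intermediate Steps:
Function('c')(O) = -12
Function('X')(h, o) = Add(156, Mul(-79, h, o)) (Function('X')(h, o) = Add(Mul(Mul(-79, h), o), 156) = Add(Mul(-79, h, o), 156) = Add(156, Mul(-79, h, o)))
Mul(Add(Function('X')(197, -96), 13229), Add(Mul(Add(5, Mul(-3, Function('c')(3))), 765), -34342)) = Mul(Add(Add(156, Mul(-79, 197, -96)), 13229), Add(Mul(Add(5, Mul(-3, -12)), 765), -34342)) = Mul(Add(Add(156, 1494048), 13229), Add(Mul(Add(5, 36), 765), -34342)) = Mul(Add(1494204, 13229), Add(Mul(41, 765), -34342)) = Mul(1507433, Add(31365, -34342)) = Mul(1507433, -2977) = -4487628041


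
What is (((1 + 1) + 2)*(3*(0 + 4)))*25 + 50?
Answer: 1250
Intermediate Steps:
(((1 + 1) + 2)*(3*(0 + 4)))*25 + 50 = ((2 + 2)*(3*4))*25 + 50 = (4*12)*25 + 50 = 48*25 + 50 = 1200 + 50 = 1250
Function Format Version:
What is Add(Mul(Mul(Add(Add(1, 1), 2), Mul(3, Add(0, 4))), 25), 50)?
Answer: 1250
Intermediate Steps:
Add(Mul(Mul(Add(Add(1, 1), 2), Mul(3, Add(0, 4))), 25), 50) = Add(Mul(Mul(Add(2, 2), Mul(3, 4)), 25), 50) = Add(Mul(Mul(4, 12), 25), 50) = Add(Mul(48, 25), 50) = Add(1200, 50) = 1250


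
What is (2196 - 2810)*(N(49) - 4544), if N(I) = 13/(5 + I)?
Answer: 75326441/27 ≈ 2.7899e+6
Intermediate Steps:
(2196 - 2810)*(N(49) - 4544) = (2196 - 2810)*(13/(5 + 49) - 4544) = -614*(13/54 - 4544) = -614*(-245363/54) = 75326441/27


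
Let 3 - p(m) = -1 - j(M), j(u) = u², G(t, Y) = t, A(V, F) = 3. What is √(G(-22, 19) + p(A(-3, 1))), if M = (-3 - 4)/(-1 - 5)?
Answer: I*√599/6 ≈ 4.0791*I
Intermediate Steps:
M = 7/6 (M = -7/(-6) = -7*(-⅙) = 7/6 ≈ 1.1667)
p(m) = 193/36 (p(m) = 3 - (-1 - (7/6)²) = 3 - (-1 - 1*49/36) = 3 - (-1 - 49/36) = 3 - 1*(-85/36) = 3 + 85/36 = 193/36)
√(G(-22, 19) + p(A(-3, 1))) = √(-22 + 193/36) = √(-599/36) = I*√599/6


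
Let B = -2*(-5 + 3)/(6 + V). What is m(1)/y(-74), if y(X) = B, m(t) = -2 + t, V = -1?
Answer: -5/4 ≈ -1.2500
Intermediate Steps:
B = ⅘ (B = -2*(-5 + 3)/(6 - 1) = -(-4)/5 = -2*(-⅖) = ⅘ ≈ 0.80000)
y(X) = ⅘
m(1)/y(-74) = (-2 + 1)/(⅘) = -1*5/4 = -5/4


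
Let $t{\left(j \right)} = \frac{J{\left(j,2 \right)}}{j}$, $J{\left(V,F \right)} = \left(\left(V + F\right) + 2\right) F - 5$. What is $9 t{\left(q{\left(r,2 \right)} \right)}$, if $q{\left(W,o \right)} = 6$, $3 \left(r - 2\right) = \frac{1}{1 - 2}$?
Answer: $\frac{45}{2} \approx 22.5$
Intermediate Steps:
$r = \frac{5}{3}$ ($r = 2 + \frac{1}{3 \left(1 - 2\right)} = 2 + \frac{1}{3 \left(-1\right)} = 2 + \frac{1}{3} \left(-1\right) = 2 - \frac{1}{3} = \frac{5}{3} \approx 1.6667$)
$J{\left(V,F \right)} = -5 + F \left(2 + F + V\right)$ ($J{\left(V,F \right)} = \left(\left(F + V\right) + 2\right) F - 5 = \left(2 + F + V\right) F - 5 = F \left(2 + F + V\right) - 5 = -5 + F \left(2 + F + V\right)$)
$t{\left(j \right)} = \frac{3 + 2 j}{j}$ ($t{\left(j \right)} = \frac{-5 + 2^{2} + 2 \cdot 2 + 2 j}{j} = \frac{-5 + 4 + 4 + 2 j}{j} = \frac{3 + 2 j}{j}$)
$9 t{\left(q{\left(r,2 \right)} \right)} = 9 \left(2 + \frac{3}{6}\right) = 9 \left(2 + 3 \cdot \frac{1}{6}\right) = 9 \left(2 + \frac{1}{2}\right) = 9 \cdot \frac{5}{2} = \frac{45}{2}$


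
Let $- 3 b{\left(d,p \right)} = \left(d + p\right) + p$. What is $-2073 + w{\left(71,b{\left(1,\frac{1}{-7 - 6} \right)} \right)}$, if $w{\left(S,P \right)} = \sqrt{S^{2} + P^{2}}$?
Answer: $-2073 + \frac{\sqrt{7667482}}{39} \approx -2002.0$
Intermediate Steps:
$b{\left(d,p \right)} = - \frac{2 p}{3} - \frac{d}{3}$ ($b{\left(d,p \right)} = - \frac{\left(d + p\right) + p}{3} = - \frac{d + 2 p}{3} = - \frac{2 p}{3} - \frac{d}{3}$)
$w{\left(S,P \right)} = \sqrt{P^{2} + S^{2}}$
$-2073 + w{\left(71,b{\left(1,\frac{1}{-7 - 6} \right)} \right)} = -2073 + \sqrt{\left(- \frac{2}{3 \left(-7 - 6\right)} - \frac{1}{3}\right)^{2} + 71^{2}} = -2073 + \sqrt{\left(- \frac{2}{3 \left(-13\right)} - \frac{1}{3}\right)^{2} + 5041} = -2073 + \sqrt{\left(\left(- \frac{2}{3}\right) \left(- \frac{1}{13}\right) - \frac{1}{3}\right)^{2} + 5041} = -2073 + \sqrt{\left(\frac{2}{39} - \frac{1}{3}\right)^{2} + 5041} = -2073 + \sqrt{\left(- \frac{11}{39}\right)^{2} + 5041} = -2073 + \sqrt{\frac{121}{1521} + 5041} = -2073 + \sqrt{\frac{7667482}{1521}} = -2073 + \frac{\sqrt{7667482}}{39}$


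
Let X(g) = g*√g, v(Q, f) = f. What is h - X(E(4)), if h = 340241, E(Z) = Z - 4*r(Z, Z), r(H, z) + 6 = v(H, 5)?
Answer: 340241 - 16*√2 ≈ 3.4022e+5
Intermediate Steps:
r(H, z) = -1 (r(H, z) = -6 + 5 = -1)
E(Z) = 4 + Z (E(Z) = Z - 4*(-1) = Z + 4 = 4 + Z)
X(g) = g^(3/2)
h - X(E(4)) = 340241 - (4 + 4)^(3/2) = 340241 - 8^(3/2) = 340241 - 16*√2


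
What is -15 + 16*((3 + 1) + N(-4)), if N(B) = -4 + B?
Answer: -79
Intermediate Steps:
-15 + 16*((3 + 1) + N(-4)) = -15 + 16*((3 + 1) + (-4 - 4)) = -15 + 16*(4 - 8) = -15 + 16*(-4) = -15 - 64 = -79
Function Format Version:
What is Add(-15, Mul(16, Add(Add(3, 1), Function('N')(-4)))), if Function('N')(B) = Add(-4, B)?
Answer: -79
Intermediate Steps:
Add(-15, Mul(16, Add(Add(3, 1), Function('N')(-4)))) = Add(-15, Mul(16, Add(Add(3, 1), Add(-4, -4)))) = Add(-15, Mul(16, Add(4, -8))) = Add(-15, Mul(16, -4)) = Add(-15, -64) = -79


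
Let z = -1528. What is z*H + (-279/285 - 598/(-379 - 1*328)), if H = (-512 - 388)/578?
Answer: 46180070051/19410685 ≈ 2379.1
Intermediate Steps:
H = -450/289 (H = -900*1/578 = -450/289 ≈ -1.5571)
z*H + (-279/285 - 598/(-379 - 1*328)) = -1528*(-450/289) + (-279/285 - 598/(-379 - 1*328)) = 687600/289 + (-279*1/285 - 598/(-379 - 328)) = 687600/289 + (-93/95 - 598/(-707)) = 687600/289 + (-93/95 - 598*(-1/707)) = 687600/289 + (-93/95 + 598/707) = 687600/289 - 8941/67165 = 46180070051/19410685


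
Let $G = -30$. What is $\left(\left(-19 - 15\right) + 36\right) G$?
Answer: $-60$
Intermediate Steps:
$\left(\left(-19 - 15\right) + 36\right) G = \left(\left(-19 - 15\right) + 36\right) \left(-30\right) = \left(-34 + 36\right) \left(-30\right) = 2 \left(-30\right) = -60$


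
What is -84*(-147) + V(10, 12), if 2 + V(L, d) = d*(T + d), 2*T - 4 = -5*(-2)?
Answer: 12574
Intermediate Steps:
T = 7 (T = 2 + (-5*(-2))/2 = 2 + (1/2)*10 = 2 + 5 = 7)
V(L, d) = -2 + d*(7 + d)
-84*(-147) + V(10, 12) = -84*(-147) + (-2 + 12**2 + 7*12) = 12348 + (-2 + 144 + 84) = 12348 + 226 = 12574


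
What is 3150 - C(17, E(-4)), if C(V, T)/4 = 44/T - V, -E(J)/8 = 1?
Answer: 3240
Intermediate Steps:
E(J) = -8 (E(J) = -8*1 = -8)
C(V, T) = -4*V + 176/T (C(V, T) = 4*(44/T - V) = 4*(-V + 44/T) = -4*V + 176/T)
3150 - C(17, E(-4)) = 3150 - (-4*17 + 176/(-8)) = 3150 - (-68 + 176*(-⅛)) = 3150 - (-68 - 22) = 3150 - 1*(-90) = 3150 + 90 = 3240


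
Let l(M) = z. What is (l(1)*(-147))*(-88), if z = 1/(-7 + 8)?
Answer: 12936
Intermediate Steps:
z = 1 (z = 1/1 = 1)
l(M) = 1
(l(1)*(-147))*(-88) = (1*(-147))*(-88) = -147*(-88) = 12936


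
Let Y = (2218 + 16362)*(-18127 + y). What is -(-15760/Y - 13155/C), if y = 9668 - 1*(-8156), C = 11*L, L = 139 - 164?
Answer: -740635637/15481785 ≈ -47.839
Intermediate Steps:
L = -25
C = -275 (C = 11*(-25) = -275)
y = 17824 (y = 9668 + 8156 = 17824)
Y = -5629740 (Y = (2218 + 16362)*(-18127 + 17824) = 18580*(-303) = -5629740)
-(-15760/Y - 13155/C) = -(-15760/(-5629740) - 13155/(-275)) = -(-15760*(-1/5629740) - 13155*(-1/275)) = -(788/281487 + 2631/55) = -1*740635637/15481785 = -740635637/15481785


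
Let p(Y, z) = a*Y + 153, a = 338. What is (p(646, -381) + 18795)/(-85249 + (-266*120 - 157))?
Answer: -118648/58663 ≈ -2.0225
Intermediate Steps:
p(Y, z) = 153 + 338*Y (p(Y, z) = 338*Y + 153 = 153 + 338*Y)
(p(646, -381) + 18795)/(-85249 + (-266*120 - 157)) = ((153 + 338*646) + 18795)/(-85249 + (-266*120 - 157)) = ((153 + 218348) + 18795)/(-85249 + (-31920 - 157)) = (218501 + 18795)/(-85249 - 32077) = 237296/(-117326) = 237296*(-1/117326) = -118648/58663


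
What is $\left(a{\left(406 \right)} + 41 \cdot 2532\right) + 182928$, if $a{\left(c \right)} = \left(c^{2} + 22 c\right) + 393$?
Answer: $460901$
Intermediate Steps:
$a{\left(c \right)} = 393 + c^{2} + 22 c$
$\left(a{\left(406 \right)} + 41 \cdot 2532\right) + 182928 = \left(\left(393 + 406^{2} + 22 \cdot 406\right) + 41 \cdot 2532\right) + 182928 = \left(\left(393 + 164836 + 8932\right) + 103812\right) + 182928 = \left(174161 + 103812\right) + 182928 = 277973 + 182928 = 460901$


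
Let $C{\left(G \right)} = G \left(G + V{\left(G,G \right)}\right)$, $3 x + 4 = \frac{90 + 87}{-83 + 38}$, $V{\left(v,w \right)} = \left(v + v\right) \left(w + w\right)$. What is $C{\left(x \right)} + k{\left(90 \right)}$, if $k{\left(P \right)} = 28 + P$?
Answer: $\frac{4649359}{91125} \approx 51.022$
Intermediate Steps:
$V{\left(v,w \right)} = 4 v w$ ($V{\left(v,w \right)} = 2 v 2 w = 4 v w$)
$x = - \frac{119}{45}$ ($x = - \frac{4}{3} + \frac{\left(90 + 87\right) \frac{1}{-83 + 38}}{3} = - \frac{4}{3} + \frac{177 \frac{1}{-45}}{3} = - \frac{4}{3} + \frac{177 \left(- \frac{1}{45}\right)}{3} = - \frac{4}{3} + \frac{1}{3} \left(- \frac{59}{15}\right) = - \frac{4}{3} - \frac{59}{45} = - \frac{119}{45} \approx -2.6444$)
$C{\left(G \right)} = G \left(G + 4 G^{2}\right)$ ($C{\left(G \right)} = G \left(G + 4 G G\right) = G \left(G + 4 G^{2}\right)$)
$C{\left(x \right)} + k{\left(90 \right)} = \left(- \frac{119}{45}\right)^{2} \left(1 + 4 \left(- \frac{119}{45}\right)\right) + \left(28 + 90\right) = \frac{14161 \left(1 - \frac{476}{45}\right)}{2025} + 118 = \frac{14161}{2025} \left(- \frac{431}{45}\right) + 118 = - \frac{6103391}{91125} + 118 = \frac{4649359}{91125}$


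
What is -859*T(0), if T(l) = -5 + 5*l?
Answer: 4295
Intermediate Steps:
-859*T(0) = -859*(-5 + 5*0) = -859*(-5 + 0) = -859*(-5) = 4295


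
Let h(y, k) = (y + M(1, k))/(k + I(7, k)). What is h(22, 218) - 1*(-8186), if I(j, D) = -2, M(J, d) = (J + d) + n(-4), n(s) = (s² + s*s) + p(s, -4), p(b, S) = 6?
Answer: 196495/24 ≈ 8187.3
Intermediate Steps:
n(s) = 6 + 2*s² (n(s) = (s² + s*s) + 6 = (s² + s²) + 6 = 2*s² + 6 = 6 + 2*s²)
M(J, d) = 38 + J + d (M(J, d) = (J + d) + (6 + 2*(-4)²) = (J + d) + (6 + 2*16) = (J + d) + (6 + 32) = (J + d) + 38 = 38 + J + d)
h(y, k) = (39 + k + y)/(-2 + k) (h(y, k) = (y + (38 + 1 + k))/(k - 2) = (y + (39 + k))/(-2 + k) = (39 + k + y)/(-2 + k))
h(22, 218) - 1*(-8186) = (39 + 218 + 22)/(-2 + 218) - 1*(-8186) = 279/216 + 8186 = (1/216)*279 + 8186 = 31/24 + 8186 = 196495/24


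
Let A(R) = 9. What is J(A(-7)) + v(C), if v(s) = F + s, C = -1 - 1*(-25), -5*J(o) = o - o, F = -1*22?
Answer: 2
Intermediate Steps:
F = -22
J(o) = 0 (J(o) = -(o - o)/5 = -⅕*0 = 0)
C = 24 (C = -1 + 25 = 24)
v(s) = -22 + s
J(A(-7)) + v(C) = 0 + (-22 + 24) = 0 + 2 = 2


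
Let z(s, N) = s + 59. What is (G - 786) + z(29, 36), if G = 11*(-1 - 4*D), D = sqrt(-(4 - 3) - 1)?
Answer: -709 - 44*I*sqrt(2) ≈ -709.0 - 62.225*I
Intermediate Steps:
D = I*sqrt(2) (D = sqrt(-1*1 - 1) = sqrt(-1 - 1) = sqrt(-2) = I*sqrt(2) ≈ 1.4142*I)
z(s, N) = 59 + s
G = -11 - 44*I*sqrt(2) (G = 11*(-1 - 4*I*sqrt(2)) = -11 - 44*I*sqrt(2) ≈ -11.0 - 62.225*I)
(G - 786) + z(29, 36) = ((-11 - 44*I*sqrt(2)) - 786) + (59 + 29) = (-797 - 44*I*sqrt(2)) + 88 = -709 - 44*I*sqrt(2)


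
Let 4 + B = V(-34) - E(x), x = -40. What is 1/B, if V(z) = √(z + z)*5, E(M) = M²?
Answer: -401/643629 - 5*I*√17/1287258 ≈ -0.00062303 - 1.6015e-5*I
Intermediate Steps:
V(z) = 5*√2*√z (V(z) = √(2*z)*5 = (√2*√z)*5 = 5*√2*√z)
B = -1604 + 10*I*√17 (B = -4 + (5*√2*√(-34) - 1*(-40)²) = -4 + (5*√2*(I*√34) - 1*1600) = -4 + (10*I*√17 - 1600) = -4 + (-1600 + 10*I*√17) = -1604 + 10*I*√17 ≈ -1604.0 + 41.231*I)
1/B = 1/(-1604 + 10*I*√17)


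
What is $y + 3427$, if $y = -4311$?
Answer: $-884$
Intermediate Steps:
$y + 3427 = -4311 + 3427 = -884$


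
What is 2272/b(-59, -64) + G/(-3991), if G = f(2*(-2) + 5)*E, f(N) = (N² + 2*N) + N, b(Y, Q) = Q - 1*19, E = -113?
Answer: -9030036/331253 ≈ -27.260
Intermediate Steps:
b(Y, Q) = -19 + Q (b(Y, Q) = Q - 19 = -19 + Q)
f(N) = N² + 3*N
G = -452 (G = ((2*(-2) + 5)*(3 + (2*(-2) + 5)))*(-113) = ((-4 + 5)*(3 + (-4 + 5)))*(-113) = (1*(3 + 1))*(-113) = (1*4)*(-113) = 4*(-113) = -452)
2272/b(-59, -64) + G/(-3991) = 2272/(-19 - 64) - 452/(-3991) = 2272/(-83) - 452*(-1/3991) = 2272*(-1/83) + 452/3991 = -2272/83 + 452/3991 = -9030036/331253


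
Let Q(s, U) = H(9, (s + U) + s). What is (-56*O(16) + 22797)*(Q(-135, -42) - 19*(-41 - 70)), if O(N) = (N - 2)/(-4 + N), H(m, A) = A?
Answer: 40848805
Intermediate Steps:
O(N) = (-2 + N)/(-4 + N)
Q(s, U) = U + 2*s (Q(s, U) = (s + U) + s = (U + s) + s = U + 2*s)
(-56*O(16) + 22797)*(Q(-135, -42) - 19*(-41 - 70)) = (-56*(-2 + 16)/(-4 + 16) + 22797)*((-42 + 2*(-135)) - 19*(-41 - 70)) = (-56*14/12 + 22797)*((-42 - 270) - 19*(-111)) = (-14*14/3 + 22797)*(-312 + 2109) = (-56*7/6 + 22797)*1797 = (-196/3 + 22797)*1797 = (68195/3)*1797 = 40848805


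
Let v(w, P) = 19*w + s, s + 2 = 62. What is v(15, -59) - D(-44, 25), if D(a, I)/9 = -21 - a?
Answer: 138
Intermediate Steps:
s = 60 (s = -2 + 62 = 60)
D(a, I) = -189 - 9*a (D(a, I) = 9*(-21 - a) = -189 - 9*a)
v(w, P) = 60 + 19*w (v(w, P) = 19*w + 60 = 60 + 19*w)
v(15, -59) - D(-44, 25) = (60 + 19*15) - (-189 - 9*(-44)) = (60 + 285) - (-189 + 396) = 345 - 1*207 = 345 - 207 = 138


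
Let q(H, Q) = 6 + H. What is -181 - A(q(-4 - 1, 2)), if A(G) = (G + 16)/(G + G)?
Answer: -379/2 ≈ -189.50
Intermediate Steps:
A(G) = (16 + G)/(2*G) (A(G) = (16 + G)/((2*G)) = (16 + G)*(1/(2*G)) = (16 + G)/(2*G))
-181 - A(q(-4 - 1, 2)) = -181 - (16 + (6 + (-4 - 1)))/(2*(6 + (-4 - 1))) = -181 - (16 + (6 - 5))/(2*(6 - 5)) = -181 - (16 + 1)/(2*1) = -181 - 17/2 = -379/2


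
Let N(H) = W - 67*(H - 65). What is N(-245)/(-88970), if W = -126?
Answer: -10322/44485 ≈ -0.23203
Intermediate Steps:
N(H) = 4229 - 67*H (N(H) = -126 - 67*(H - 65) = -126 - 67*(-65 + H) = -126 + (4355 - 67*H) = 4229 - 67*H)
N(-245)/(-88970) = (4229 - 67*(-245))/(-88970) = (4229 + 16415)*(-1/88970) = 20644*(-1/88970) = -10322/44485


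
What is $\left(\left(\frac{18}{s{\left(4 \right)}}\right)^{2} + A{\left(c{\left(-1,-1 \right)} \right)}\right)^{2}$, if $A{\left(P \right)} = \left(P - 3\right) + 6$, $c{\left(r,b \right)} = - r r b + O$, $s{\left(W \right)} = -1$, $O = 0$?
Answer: $107584$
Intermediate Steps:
$c{\left(r,b \right)} = - b r^{2}$ ($c{\left(r,b \right)} = - r r b + 0 = - r^{2} b + 0 = - b r^{2} + 0 = - b r^{2}$)
$A{\left(P \right)} = 3 + P$ ($A{\left(P \right)} = \left(-3 + P\right) + 6 = 3 + P$)
$\left(\left(\frac{18}{s{\left(4 \right)}}\right)^{2} + A{\left(c{\left(-1,-1 \right)} \right)}\right)^{2} = \left(\left(\frac{18}{-1}\right)^{2} + \left(3 - - \left(-1\right)^{2}\right)\right)^{2} = \left(\left(18 \left(-1\right)\right)^{2} + \left(3 - \left(-1\right) 1\right)\right)^{2} = \left(\left(-18\right)^{2} + \left(3 + 1\right)\right)^{2} = \left(324 + 4\right)^{2} = 328^{2} = 107584$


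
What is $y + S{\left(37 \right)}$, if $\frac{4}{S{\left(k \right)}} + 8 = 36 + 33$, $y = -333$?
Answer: $- \frac{20309}{61} \approx -332.93$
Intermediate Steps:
$S{\left(k \right)} = \frac{4}{61}$ ($S{\left(k \right)} = \frac{4}{-8 + \left(36 + 33\right)} = \frac{4}{-8 + 69} = \frac{4}{61}$)
$y + S{\left(37 \right)} = -333 + \frac{4}{61} = - \frac{20309}{61}$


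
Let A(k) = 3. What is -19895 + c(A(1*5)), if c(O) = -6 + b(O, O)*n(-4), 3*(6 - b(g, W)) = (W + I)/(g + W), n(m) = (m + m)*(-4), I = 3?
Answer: -59159/3 ≈ -19720.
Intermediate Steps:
n(m) = -8*m (n(m) = (2*m)*(-4) = -8*m)
b(g, W) = 6 - (3 + W)/(3*(W + g)) (b(g, W) = 6 - (W + 3)/(3*(g + W)) = 6 - (3 + W)/(3*(W + g)))
c(O) = -6 + 16*(-1 + 35*O/3)/O (c(O) = -6 + ((-1 + 6*O + 17*O/3)/(O + O))*(-8*(-4)) = -6 + ((-1 + 35*O/3)/((2*O)))*32 = -6 + ((1/(2*O))*(-1 + 35*O/3))*32 = -6 + ((-1 + 35*O/3)/(2*O))*32 = -6 + 16*(-1 + 35*O/3)/O)
-19895 + c(A(1*5)) = -19895 + (542/3 - 16/3) = -19895 + 526/3 = -59159/3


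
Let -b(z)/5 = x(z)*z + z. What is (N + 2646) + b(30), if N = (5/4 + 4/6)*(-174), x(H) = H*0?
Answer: 4325/2 ≈ 2162.5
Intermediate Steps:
x(H) = 0
b(z) = -5*z (b(z) = -5*(0*z + z) = -5*(0 + z) = -5*z)
N = -667/2 (N = (5*(1/4) + 4*(1/6))*(-174) = (5/4 + 2/3)*(-174) = (23/12)*(-174) = -667/2 ≈ -333.50)
(N + 2646) + b(30) = (-667/2 + 2646) - 5*30 = 4625/2 - 150 = 4325/2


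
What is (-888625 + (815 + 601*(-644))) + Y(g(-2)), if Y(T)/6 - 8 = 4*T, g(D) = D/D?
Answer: -1274782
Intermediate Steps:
g(D) = 1
Y(T) = 48 + 24*T (Y(T) = 48 + 6*(4*T) = 48 + 24*T)
(-888625 + (815 + 601*(-644))) + Y(g(-2)) = (-888625 + (815 + 601*(-644))) + (48 + 24*1) = (-888625 + (815 - 387044)) + (48 + 24) = (-888625 - 386229) + 72 = -1274854 + 72 = -1274782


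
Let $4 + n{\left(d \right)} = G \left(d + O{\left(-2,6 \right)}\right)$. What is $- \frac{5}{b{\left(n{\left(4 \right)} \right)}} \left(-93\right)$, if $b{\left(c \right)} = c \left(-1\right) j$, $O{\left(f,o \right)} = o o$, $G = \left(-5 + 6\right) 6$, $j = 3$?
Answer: $- \frac{155}{236} \approx -0.65678$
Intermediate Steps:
$G = 6$ ($G = 1 \cdot 6 = 6$)
$O{\left(f,o \right)} = o^{2}$
$n{\left(d \right)} = 212 + 6 d$ ($n{\left(d \right)} = -4 + 6 \left(d + 6^{2}\right) = -4 + 6 \left(d + 36\right) = -4 + 6 \left(36 + d\right) = -4 + \left(216 + 6 d\right) = 212 + 6 d$)
$b{\left(c \right)} = - 3 c$ ($b{\left(c \right)} = c \left(-1\right) 3 = - c 3 = - 3 c$)
$- \frac{5}{b{\left(n{\left(4 \right)} \right)}} \left(-93\right) = - \frac{5}{\left(-3\right) \left(212 + 6 \cdot 4\right)} \left(-93\right) = - \frac{5}{\left(-3\right) \left(212 + 24\right)} \left(-93\right) = - \frac{5}{\left(-3\right) 236} \left(-93\right) = - \frac{5}{-708} \left(-93\right) = \left(-5\right) \left(- \frac{1}{708}\right) \left(-93\right) = \frac{5}{708} \left(-93\right) = - \frac{155}{236}$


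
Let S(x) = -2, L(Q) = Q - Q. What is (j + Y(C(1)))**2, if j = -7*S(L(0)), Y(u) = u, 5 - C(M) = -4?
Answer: 529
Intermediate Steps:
L(Q) = 0
C(M) = 9 (C(M) = 5 - 1*(-4) = 5 + 4 = 9)
j = 14 (j = -7*(-2) = 14)
(j + Y(C(1)))**2 = (14 + 9)**2 = 23**2 = 529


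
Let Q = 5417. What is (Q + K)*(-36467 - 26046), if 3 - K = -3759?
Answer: -573806827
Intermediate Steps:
K = 3762 (K = 3 - 1*(-3759) = 3 + 3759 = 3762)
(Q + K)*(-36467 - 26046) = (5417 + 3762)*(-36467 - 26046) = 9179*(-62513) = -573806827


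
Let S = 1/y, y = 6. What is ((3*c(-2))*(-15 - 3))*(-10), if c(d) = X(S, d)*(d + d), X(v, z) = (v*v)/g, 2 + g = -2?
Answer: 15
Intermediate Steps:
g = -4 (g = -2 - 2 = -4)
S = ⅙ (S = 1/6 = ⅙ ≈ 0.16667)
X(v, z) = -v²/4 (X(v, z) = (v*v)/(-4) = v²*(-¼) = -v²/4)
c(d) = -d/72 (c(d) = (-(⅙)²/4)*(d + d) = (-¼*1/36)*(2*d) = -d/72)
((3*c(-2))*(-15 - 3))*(-10) = ((3*(-1/72*(-2)))*(-15 - 3))*(-10) = ((3*(1/36))*(-18))*(-10) = ((1/12)*(-18))*(-10) = -3/2*(-10) = 15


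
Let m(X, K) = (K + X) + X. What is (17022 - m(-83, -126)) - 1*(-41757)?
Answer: 59071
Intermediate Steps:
m(X, K) = K + 2*X
(17022 - m(-83, -126)) - 1*(-41757) = (17022 - (-126 + 2*(-83))) - 1*(-41757) = (17022 - (-126 - 166)) + 41757 = (17022 - 1*(-292)) + 41757 = (17022 + 292) + 41757 = 17314 + 41757 = 59071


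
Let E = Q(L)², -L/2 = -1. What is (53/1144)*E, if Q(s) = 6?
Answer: 477/286 ≈ 1.6678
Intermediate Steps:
L = 2 (L = -2*(-1) = 2)
E = 36 (E = 6² = 36)
(53/1144)*E = (53/1144)*36 = 477/286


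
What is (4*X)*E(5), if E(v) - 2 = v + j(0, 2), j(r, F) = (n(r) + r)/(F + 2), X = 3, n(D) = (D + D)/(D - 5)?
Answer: 84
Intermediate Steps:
n(D) = 2*D/(-5 + D) (n(D) = (2*D)/(-5 + D) = 2*D/(-5 + D))
j(r, F) = (r + 2*r/(-5 + r))/(2 + F) (j(r, F) = (2*r/(-5 + r) + r)/(F + 2) = (r + 2*r/(-5 + r))/(2 + F))
E(v) = 2 + v (E(v) = 2 + (v + 0*(-3 + 0)/((-5 + 0)*(2 + 2))) = 2 + (v + 0*(-3)/(-5*4)) = 2 + (v + 0*(-⅕)*(¼)*(-3)) = 2 + (v + 0) = 2 + v)
(4*X)*E(5) = (4*3)*(2 + 5) = 12*7 = 84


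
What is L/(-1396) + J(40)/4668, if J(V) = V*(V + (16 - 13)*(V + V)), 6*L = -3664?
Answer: 1155362/407283 ≈ 2.8368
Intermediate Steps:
L = -1832/3 (L = (⅙)*(-3664) = -1832/3 ≈ -610.67)
J(V) = 7*V² (J(V) = V*(V + 3*(2*V)) = V*(V + 6*V) = V*(7*V) = 7*V²)
L/(-1396) + J(40)/4668 = -1832/3/(-1396) + (7*40²)/4668 = -1832/3*(-1/1396) + (7*1600)*(1/4668) = 458/1047 + 11200*(1/4668) = 458/1047 + 2800/1167 = 1155362/407283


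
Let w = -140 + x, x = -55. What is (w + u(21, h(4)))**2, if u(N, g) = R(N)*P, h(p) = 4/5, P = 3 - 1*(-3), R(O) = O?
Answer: 4761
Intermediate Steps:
P = 6 (P = 3 + 3 = 6)
h(p) = 4/5 (h(p) = 4*(1/5) = 4/5)
u(N, g) = 6*N (u(N, g) = N*6 = 6*N)
w = -195 (w = -140 - 55 = -195)
(w + u(21, h(4)))**2 = (-195 + 6*21)**2 = (-195 + 126)**2 = (-69)**2 = 4761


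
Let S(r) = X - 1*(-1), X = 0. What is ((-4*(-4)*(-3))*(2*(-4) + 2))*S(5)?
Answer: 288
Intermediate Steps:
S(r) = 1 (S(r) = 0 - 1*(-1) = 0 + 1 = 1)
((-4*(-4)*(-3))*(2*(-4) + 2))*S(5) = ((-4*(-4)*(-3))*(2*(-4) + 2))*1 = ((16*(-3))*(-8 + 2))*1 = -48*(-6)*1 = 288*1 = 288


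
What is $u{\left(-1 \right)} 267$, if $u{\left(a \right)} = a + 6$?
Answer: $1335$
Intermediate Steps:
$u{\left(a \right)} = 6 + a$
$u{\left(-1 \right)} 267 = \left(6 - 1\right) 267 = 5 \cdot 267 = 1335$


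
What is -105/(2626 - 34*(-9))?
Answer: -105/2932 ≈ -0.035812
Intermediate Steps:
-105/(2626 - 34*(-9)) = -105/(2626 + 306) = -105/2932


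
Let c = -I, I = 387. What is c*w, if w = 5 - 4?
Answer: -387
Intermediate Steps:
c = -387 (c = -1*387 = -387)
w = 1
c*w = -387*1 = -387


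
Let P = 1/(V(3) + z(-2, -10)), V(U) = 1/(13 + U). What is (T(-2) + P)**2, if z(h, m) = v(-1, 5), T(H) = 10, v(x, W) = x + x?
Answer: 86436/961 ≈ 89.944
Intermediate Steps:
v(x, W) = 2*x
z(h, m) = -2 (z(h, m) = 2*(-1) = -2)
P = -16/31 (P = 1/(1/(13 + 3) - 2) = 1/(1/16 - 2) = 1/(-31/16) = -16/31 ≈ -0.51613)
(T(-2) + P)**2 = (10 - 16/31)**2 = (294/31)**2 = 86436/961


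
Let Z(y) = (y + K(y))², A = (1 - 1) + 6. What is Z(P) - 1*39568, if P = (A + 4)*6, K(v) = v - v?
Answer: -35968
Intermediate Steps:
K(v) = 0
A = 6 (A = 0 + 6 = 6)
P = 60 (P = (6 + 4)*6 = 10*6 = 60)
Z(y) = y² (Z(y) = (y + 0)² = y²)
Z(P) - 1*39568 = 60² - 1*39568 = 3600 - 39568 = -35968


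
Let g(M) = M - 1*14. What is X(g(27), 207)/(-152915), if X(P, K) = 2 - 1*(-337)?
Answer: -339/152915 ≈ -0.0022169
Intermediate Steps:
g(M) = -14 + M (g(M) = M - 14 = -14 + M)
X(P, K) = 339 (X(P, K) = 2 + 337 = 339)
X(g(27), 207)/(-152915) = 339/(-152915) = 339*(-1/152915) = -339/152915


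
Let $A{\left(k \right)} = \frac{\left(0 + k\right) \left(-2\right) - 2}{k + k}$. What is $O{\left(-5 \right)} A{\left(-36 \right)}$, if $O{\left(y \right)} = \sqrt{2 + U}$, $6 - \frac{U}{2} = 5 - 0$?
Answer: $- \frac{35}{18} \approx -1.9444$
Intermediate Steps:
$U = 2$ ($U = 12 - 2 \left(5 - 0\right) = 12 - 2 \left(5 + 0\right) = 12 - 10 = 2$)
$O{\left(y \right)} = 2$ ($O{\left(y \right)} = \sqrt{2 + 2} = \sqrt{4} = 2$)
$A{\left(k \right)} = \frac{-2 - 2 k}{2 k}$ ($A{\left(k \right)} = \frac{k \left(-2\right) - 2}{2 k} = \left(- 2 k - 2\right) \frac{1}{2 k} = \left(-2 - 2 k\right) \frac{1}{2 k} = \frac{-2 - 2 k}{2 k}$)
$O{\left(-5 \right)} A{\left(-36 \right)} = 2 \frac{-1 - -36}{-36} = 2 \left(- \frac{-1 + 36}{36}\right) = 2 \left(\left(- \frac{1}{36}\right) 35\right) = 2 \left(- \frac{35}{36}\right) = - \frac{35}{18}$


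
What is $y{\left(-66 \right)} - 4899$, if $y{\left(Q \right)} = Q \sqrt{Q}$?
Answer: $-4899 - 66 i \sqrt{66} \approx -4899.0 - 536.19 i$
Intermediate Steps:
$y{\left(Q \right)} = Q^{\frac{3}{2}}$
$y{\left(-66 \right)} - 4899 = \left(-66\right)^{\frac{3}{2}} - 4899 = - 66 i \sqrt{66} - 4899 = -4899 - 66 i \sqrt{66}$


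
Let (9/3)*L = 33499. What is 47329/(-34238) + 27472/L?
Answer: 1227691/1138966 ≈ 1.0779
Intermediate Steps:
L = 33499/3 (L = (⅓)*33499 = 33499/3 ≈ 11166.)
47329/(-34238) + 27472/L = 47329/(-34238) + 27472/(33499/3) = 47329*(-1/34238) + 27472*(3/33499) = -47/34 + 82416/33499 = 1227691/1138966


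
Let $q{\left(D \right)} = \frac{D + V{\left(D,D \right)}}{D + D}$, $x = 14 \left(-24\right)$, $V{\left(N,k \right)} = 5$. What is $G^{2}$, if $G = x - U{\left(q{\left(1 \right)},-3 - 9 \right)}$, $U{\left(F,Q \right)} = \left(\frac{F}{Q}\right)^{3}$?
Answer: $\frac{462379009}{4096} \approx 1.1289 \cdot 10^{5}$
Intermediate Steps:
$x = -336$
$q{\left(D \right)} = \frac{5 + D}{2 D}$ ($q{\left(D \right)} = \frac{D + 5}{D + D} = \frac{5 + D}{2 D}$)
$U{\left(F,Q \right)} = \frac{F^{3}}{Q^{3}}$
$G = - \frac{21503}{64}$ ($G = -336 - \frac{\left(\frac{5 + 1}{2 \cdot 1}\right)^{3}}{\left(-3 - 9\right)^{3}} = -336 - \frac{\left(\frac{1}{2} \cdot 1 \cdot 6\right)^{3}}{\left(-3 - 9\right)^{3}} = -336 - \frac{3^{3}}{-1728} = -336 - 27 \left(- \frac{1}{1728}\right) = -336 - - \frac{1}{64} = -336 + \frac{1}{64} = - \frac{21503}{64} \approx -335.98$)
$G^{2} = \left(- \frac{21503}{64}\right)^{2} = \frac{462379009}{4096}$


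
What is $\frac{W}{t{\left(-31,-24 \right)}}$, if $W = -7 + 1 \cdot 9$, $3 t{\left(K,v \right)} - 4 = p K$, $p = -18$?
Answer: $\frac{3}{281} \approx 0.010676$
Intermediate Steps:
$t{\left(K,v \right)} = \frac{4}{3} - 6 K$ ($t{\left(K,v \right)} = \frac{4}{3} + \frac{\left(-18\right) K}{3} = \frac{4}{3} - 6 K$)
$W = 2$ ($W = -7 + 9 = 2$)
$\frac{W}{t{\left(-31,-24 \right)}} = \frac{2}{\frac{4}{3} - -186} = \frac{2}{\frac{4}{3} + 186} = \frac{2}{\frac{562}{3}} = 2 \cdot \frac{3}{562} = \frac{3}{281}$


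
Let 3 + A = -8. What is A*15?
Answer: -165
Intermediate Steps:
A = -11 (A = -3 - 8 = -11)
A*15 = -11*15 = -165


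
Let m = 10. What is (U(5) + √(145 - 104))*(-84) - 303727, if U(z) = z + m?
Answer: -304987 - 84*√41 ≈ -3.0553e+5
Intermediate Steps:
U(z) = 10 + z (U(z) = z + 10 = 10 + z)
(U(5) + √(145 - 104))*(-84) - 303727 = ((10 + 5) + √(145 - 104))*(-84) - 303727 = (15 + √41)*(-84) - 303727 = (-1260 - 84*√41) - 303727 = -304987 - 84*√41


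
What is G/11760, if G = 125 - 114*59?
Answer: -943/1680 ≈ -0.56131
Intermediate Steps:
G = -6601 (G = 125 - 6726 = -6601)
G/11760 = -6601/11760 = -6601*1/11760 = -943/1680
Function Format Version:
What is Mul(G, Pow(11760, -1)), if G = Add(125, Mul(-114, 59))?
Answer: Rational(-943, 1680) ≈ -0.56131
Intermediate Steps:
G = -6601 (G = Add(125, -6726) = -6601)
Mul(G, Pow(11760, -1)) = Mul(-6601, Pow(11760, -1)) = Mul(-6601, Rational(1, 11760)) = Rational(-943, 1680)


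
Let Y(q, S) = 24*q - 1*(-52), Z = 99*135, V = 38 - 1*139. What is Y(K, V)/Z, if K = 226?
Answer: 5476/13365 ≈ 0.40973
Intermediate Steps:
V = -101 (V = 38 - 139 = -101)
Z = 13365
Y(q, S) = 52 + 24*q (Y(q, S) = 24*q + 52 = 52 + 24*q)
Y(K, V)/Z = (52 + 24*226)/13365 = (52 + 5424)*(1/13365) = 5476*(1/13365) = 5476/13365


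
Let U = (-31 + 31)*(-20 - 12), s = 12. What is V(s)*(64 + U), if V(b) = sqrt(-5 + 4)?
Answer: 64*I ≈ 64.0*I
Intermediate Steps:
V(b) = I (V(b) = sqrt(-1) = I)
U = 0 (U = 0*(-32) = 0)
V(s)*(64 + U) = I*(64 + 0) = I*64 = 64*I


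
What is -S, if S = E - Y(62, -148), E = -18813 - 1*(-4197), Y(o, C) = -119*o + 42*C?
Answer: 1022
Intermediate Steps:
E = -14616 (E = -18813 + 4197 = -14616)
S = -1022 (S = -14616 - (-119*62 + 42*(-148)) = -14616 - (-7378 - 6216) = -14616 - 1*(-13594) = -14616 + 13594 = -1022)
-S = -1*(-1022) = 1022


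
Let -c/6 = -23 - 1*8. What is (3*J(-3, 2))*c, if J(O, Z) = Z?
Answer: 1116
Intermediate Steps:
c = 186 (c = -6*(-23 - 1*8) = -6*(-23 - 8) = -6*(-31) = 186)
(3*J(-3, 2))*c = (3*2)*186 = 6*186 = 1116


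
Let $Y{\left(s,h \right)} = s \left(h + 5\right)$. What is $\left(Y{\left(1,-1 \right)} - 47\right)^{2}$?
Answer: $1849$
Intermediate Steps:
$Y{\left(s,h \right)} = s \left(5 + h\right)$
$\left(Y{\left(1,-1 \right)} - 47\right)^{2} = \left(1 \left(5 - 1\right) - 47\right)^{2} = \left(1 \cdot 4 - 47\right)^{2} = \left(4 - 47\right)^{2} = \left(-43\right)^{2} = 1849$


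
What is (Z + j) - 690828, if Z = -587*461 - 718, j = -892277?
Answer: -1854430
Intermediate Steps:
Z = -271325 (Z = -270607 - 718 = -271325)
(Z + j) - 690828 = (-271325 - 892277) - 690828 = -1163602 - 690828 = -1854430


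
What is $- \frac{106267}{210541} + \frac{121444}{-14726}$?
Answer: $- \frac{13566914523}{1550213383} \approx -8.7516$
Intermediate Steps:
$- \frac{106267}{210541} + \frac{121444}{-14726} = \left(-106267\right) \frac{1}{210541} + 121444 \left(- \frac{1}{14726}\right) = - \frac{106267}{210541} - \frac{60722}{7363} = - \frac{13566914523}{1550213383}$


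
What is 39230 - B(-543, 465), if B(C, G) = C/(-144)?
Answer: 1882859/48 ≈ 39226.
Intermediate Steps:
B(C, G) = -C/144 (B(C, G) = C*(-1/144) = -C/144)
39230 - B(-543, 465) = 39230 - (-1)*(-543)/144 = 39230 - 1*181/48 = 39230 - 181/48 = 1882859/48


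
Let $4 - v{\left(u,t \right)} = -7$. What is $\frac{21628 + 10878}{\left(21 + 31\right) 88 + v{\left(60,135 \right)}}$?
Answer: $\frac{32506}{4587} \approx 7.0865$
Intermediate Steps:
$v{\left(u,t \right)} = 11$ ($v{\left(u,t \right)} = 4 - -7 = 4 + 7 = 11$)
$\frac{21628 + 10878}{\left(21 + 31\right) 88 + v{\left(60,135 \right)}} = \frac{21628 + 10878}{\left(21 + 31\right) 88 + 11} = \frac{32506}{52 \cdot 88 + 11} = \frac{32506}{4576 + 11} = \frac{32506}{4587}$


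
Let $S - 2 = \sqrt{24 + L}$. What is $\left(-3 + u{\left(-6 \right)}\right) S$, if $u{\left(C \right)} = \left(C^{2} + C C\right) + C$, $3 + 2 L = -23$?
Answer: $126 + 63 \sqrt{11} \approx 334.95$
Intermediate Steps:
$L = -13$ ($L = - \frac{3}{2} + \frac{1}{2} \left(-23\right) = - \frac{3}{2} - \frac{23}{2} = -13$)
$u{\left(C \right)} = C + 2 C^{2}$ ($u{\left(C \right)} = \left(C^{2} + C^{2}\right) + C = 2 C^{2} + C = C + 2 C^{2}$)
$S = 2 + \sqrt{11}$ ($S = 2 + \sqrt{24 - 13} = 2 + \sqrt{11} \approx 5.3166$)
$\left(-3 + u{\left(-6 \right)}\right) S = \left(-3 - 6 \left(1 + 2 \left(-6\right)\right)\right) \left(2 + \sqrt{11}\right) = \left(-3 - 6 \left(1 - 12\right)\right) \left(2 + \sqrt{11}\right) = \left(-3 - -66\right) \left(2 + \sqrt{11}\right) = \left(-3 + 66\right) \left(2 + \sqrt{11}\right) = 63 \left(2 + \sqrt{11}\right) = 126 + 63 \sqrt{11}$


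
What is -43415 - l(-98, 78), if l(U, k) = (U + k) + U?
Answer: -43297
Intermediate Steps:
l(U, k) = k + 2*U
-43415 - l(-98, 78) = -43415 - (78 + 2*(-98)) = -43415 - (78 - 196) = -43415 - 1*(-118) = -43415 + 118 = -43297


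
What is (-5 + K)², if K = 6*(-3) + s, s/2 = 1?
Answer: 441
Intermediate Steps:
s = 2 (s = 2*1 = 2)
K = -16 (K = 6*(-3) + 2 = -18 + 2 = -16)
(-5 + K)² = (-5 - 16)² = (-21)² = 441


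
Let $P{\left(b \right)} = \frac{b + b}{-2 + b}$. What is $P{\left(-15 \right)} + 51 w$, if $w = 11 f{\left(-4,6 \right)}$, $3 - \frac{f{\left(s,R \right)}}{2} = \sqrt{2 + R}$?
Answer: $\frac{57252}{17} - 2244 \sqrt{2} \approx 194.27$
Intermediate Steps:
$f{\left(s,R \right)} = 6 - 2 \sqrt{2 + R}$
$P{\left(b \right)} = \frac{2 b}{-2 + b}$
$w = 66 - 44 \sqrt{2}$ ($w = 11 \left(6 - 2 \sqrt{2 + 6}\right) = 11 \left(6 - 2 \sqrt{8}\right) = 11 \left(6 - 2 \cdot 2 \sqrt{2}\right) = 11 \left(6 - 4 \sqrt{2}\right) = 66 - 44 \sqrt{2} \approx 3.7746$)
$P{\left(-15 \right)} + 51 w = 2 \left(-15\right) \frac{1}{-2 - 15} + 51 \left(66 - 44 \sqrt{2}\right) = 2 \left(-15\right) \frac{1}{-17} + \left(3366 - 2244 \sqrt{2}\right) = 2 \left(-15\right) \left(- \frac{1}{17}\right) + \left(3366 - 2244 \sqrt{2}\right) = \frac{30}{17} + \left(3366 - 2244 \sqrt{2}\right) = \frac{57252}{17} - 2244 \sqrt{2}$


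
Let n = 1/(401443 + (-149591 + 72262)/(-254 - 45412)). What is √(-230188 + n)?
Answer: I*√77360642322287957768630110/18332373367 ≈ 479.78*I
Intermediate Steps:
n = 45666/18332373367 (n = 1/(401443 - 77329/(-45666)) = 1/(401443 - 77329*(-1/45666)) = 1/(401443 + 77329/45666) = 1/(18332373367/45666) = 45666/18332373367 ≈ 2.4910e-6)
√(-230188 + n) = √(-230188 + 45666/18332373367) = √(-4219892360557330/18332373367) = I*√77360642322287957768630110/18332373367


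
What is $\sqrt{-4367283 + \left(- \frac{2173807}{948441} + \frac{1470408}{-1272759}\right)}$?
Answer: $\frac{i \sqrt{707102156025985338073112866338}}{402378939573} \approx 2089.8 i$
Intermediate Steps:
$\sqrt{-4367283 + \left(- \frac{2173807}{948441} + \frac{1470408}{-1272759}\right)} = \sqrt{-4367283 + \left(\left(-2173807\right) \frac{1}{948441} + 1470408 \left(- \frac{1}{1272759}\right)\right)} = \sqrt{-4367283 - \frac{1387109219147}{402378939573}} = \sqrt{- \frac{1757304089464409306}{402378939573}} = \frac{i \sqrt{707102156025985338073112866338}}{402378939573}$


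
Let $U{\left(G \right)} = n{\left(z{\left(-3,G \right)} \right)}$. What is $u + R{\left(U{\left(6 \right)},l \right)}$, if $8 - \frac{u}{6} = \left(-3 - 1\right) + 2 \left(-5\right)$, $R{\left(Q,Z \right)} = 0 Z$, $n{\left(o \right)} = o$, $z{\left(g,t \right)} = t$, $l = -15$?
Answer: $132$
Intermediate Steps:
$U{\left(G \right)} = G$
$R{\left(Q,Z \right)} = 0$
$u = 132$ ($u = 48 - 6 \left(\left(-3 - 1\right) + 2 \left(-5\right)\right) = 48 - 6 \left(-4 - 10\right) = 48 - -84 = 48 + 84 = 132$)
$u + R{\left(U{\left(6 \right)},l \right)} = 132 + 0 = 132$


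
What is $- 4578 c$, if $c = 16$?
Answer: $-73248$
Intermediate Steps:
$- 4578 c = \left(-4578\right) 16 = -73248$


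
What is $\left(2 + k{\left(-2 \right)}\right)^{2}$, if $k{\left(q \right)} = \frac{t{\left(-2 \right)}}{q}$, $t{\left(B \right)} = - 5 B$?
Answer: $9$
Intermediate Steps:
$k{\left(q \right)} = \frac{10}{q}$ ($k{\left(q \right)} = \frac{\left(-5\right) \left(-2\right)}{q} = \frac{10}{q}$)
$\left(2 + k{\left(-2 \right)}\right)^{2} = \left(2 + \frac{10}{-2}\right)^{2} = \left(2 + 10 \left(- \frac{1}{2}\right)\right)^{2} = \left(2 - 5\right)^{2} = \left(-3\right)^{2} = 9$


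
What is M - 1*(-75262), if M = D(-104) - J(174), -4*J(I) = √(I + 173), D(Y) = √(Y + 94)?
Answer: 75262 + √347/4 + I*√10 ≈ 75267.0 + 3.1623*I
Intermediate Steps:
D(Y) = √(94 + Y)
J(I) = -√(173 + I)/4 (J(I) = -√(I + 173)/4 = -√(173 + I)/4)
M = √347/4 + I*√10 (M = √(94 - 104) - (-1)*√(173 + 174)/4 = √(-10) - (-1)*√347/4 = I*√10 + √347/4 = √347/4 + I*√10 ≈ 4.657 + 3.1623*I)
M - 1*(-75262) = (√347/4 + I*√10) - 1*(-75262) = (√347/4 + I*√10) + 75262 = 75262 + √347/4 + I*√10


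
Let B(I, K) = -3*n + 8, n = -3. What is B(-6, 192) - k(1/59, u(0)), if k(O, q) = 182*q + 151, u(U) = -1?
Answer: 48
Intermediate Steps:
k(O, q) = 151 + 182*q
B(I, K) = 17 (B(I, K) = -3*(-3) + 8 = 9 + 8 = 17)
B(-6, 192) - k(1/59, u(0)) = 17 - (151 + 182*(-1)) = 17 - (151 - 182) = 17 - 1*(-31) = 17 + 31 = 48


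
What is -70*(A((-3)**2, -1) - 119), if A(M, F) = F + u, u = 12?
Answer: 7560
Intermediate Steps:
A(M, F) = 12 + F (A(M, F) = F + 12 = 12 + F)
-70*(A((-3)**2, -1) - 119) = -70*((12 - 1) - 119) = -70*(11 - 119) = -70*(-108) = 7560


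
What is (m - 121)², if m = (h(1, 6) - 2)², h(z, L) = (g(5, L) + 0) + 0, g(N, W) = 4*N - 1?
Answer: 28224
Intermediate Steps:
g(N, W) = -1 + 4*N
h(z, L) = 19 (h(z, L) = ((-1 + 4*5) + 0) + 0 = ((-1 + 20) + 0) + 0 = (19 + 0) + 0 = 19 + 0 = 19)
m = 289 (m = (19 - 2)² = 17² = 289)
(m - 121)² = (289 - 121)² = 168² = 28224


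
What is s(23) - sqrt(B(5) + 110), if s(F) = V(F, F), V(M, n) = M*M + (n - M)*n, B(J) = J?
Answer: 529 - sqrt(115) ≈ 518.28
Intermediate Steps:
V(M, n) = M**2 + n*(n - M)
s(F) = F**2 (s(F) = F**2 + F**2 - F*F = F**2 + F**2 - F**2 = F**2)
s(23) - sqrt(B(5) + 110) = 23**2 - sqrt(5 + 110) = 529 - sqrt(115)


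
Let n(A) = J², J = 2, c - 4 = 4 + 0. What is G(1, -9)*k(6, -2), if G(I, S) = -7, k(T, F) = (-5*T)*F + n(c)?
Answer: -448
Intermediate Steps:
c = 8 (c = 4 + (4 + 0) = 4 + 4 = 8)
n(A) = 4 (n(A) = 2² = 4)
k(T, F) = 4 - 5*F*T (k(T, F) = (-5*T)*F + 4 = -5*F*T + 4 = 4 - 5*F*T)
G(1, -9)*k(6, -2) = -7*(4 - 5*(-2)*6) = -7*(4 + 60) = -7*64 = -448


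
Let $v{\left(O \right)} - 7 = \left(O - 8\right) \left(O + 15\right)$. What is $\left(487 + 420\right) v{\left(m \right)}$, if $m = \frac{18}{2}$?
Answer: $28117$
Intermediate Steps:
$m = 9$ ($m = 18 \cdot \frac{1}{2} = 9$)
$v{\left(O \right)} = 7 + \left(-8 + O\right) \left(15 + O\right)$ ($v{\left(O \right)} = 7 + \left(O - 8\right) \left(O + 15\right) = 7 + \left(-8 + O\right) \left(15 + O\right)$)
$\left(487 + 420\right) v{\left(m \right)} = \left(487 + 420\right) \left(-113 + 9^{2} + 7 \cdot 9\right) = 907 \left(-113 + 81 + 63\right) = 907 \cdot 31 = 28117$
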